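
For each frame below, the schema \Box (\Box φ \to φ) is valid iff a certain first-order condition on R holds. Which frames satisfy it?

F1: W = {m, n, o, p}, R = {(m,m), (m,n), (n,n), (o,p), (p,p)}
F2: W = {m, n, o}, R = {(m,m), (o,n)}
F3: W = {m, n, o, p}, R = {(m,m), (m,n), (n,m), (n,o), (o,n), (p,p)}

Frame correspondent (Sahlqvist): \forall x \forall y (Rxy \to Ryy) — i.e. shift-reflexivity.
F1: holds.
F2: fails — Ron but not Rnn.
F3: fails — Ron but not Rnn.
Valid on: F1.

F1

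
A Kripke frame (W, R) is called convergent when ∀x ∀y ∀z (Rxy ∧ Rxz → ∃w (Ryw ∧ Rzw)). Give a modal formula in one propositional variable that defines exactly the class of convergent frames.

◇□p → □◇p

This is convergence; the standard corresponding axiom is .2: ◇□p → □◇p.
Suppose ◇□p→□◇p is valid. Take Rxy, Rxz and set V(p)={w : Ryw}. Then □p at y so ◇□p at x, so □◇p at x, so ◇p at z, giving w with Rzw and Ryw.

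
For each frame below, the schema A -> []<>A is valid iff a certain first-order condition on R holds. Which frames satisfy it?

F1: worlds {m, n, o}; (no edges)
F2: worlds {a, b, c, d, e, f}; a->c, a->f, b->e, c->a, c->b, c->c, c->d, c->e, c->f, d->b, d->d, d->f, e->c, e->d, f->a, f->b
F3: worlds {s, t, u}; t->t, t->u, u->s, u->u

F1

This is the axiom for symmetry; its first-order frame correspondent is forall x forall y (Rxy -> Ryx).
F1: satisfies the condition.
F2: fails — Rcd but not Rdc.
F3: fails — Rtu but not Rut.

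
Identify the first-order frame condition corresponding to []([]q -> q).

Suppose □(□q→q) is valid. Take Rxy and set V(q)={w : Ryw}. Then at y, □q holds; since □(□q→q) at x, □q→q at y, so q at y, i.e. Ryy.

shift-reflexivity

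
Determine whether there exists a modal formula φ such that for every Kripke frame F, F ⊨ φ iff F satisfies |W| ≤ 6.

Not definable by any modal formula

If a class were modally definable it would be closed under disjoint unions (Goldblatt–Thomason).
Any modal formula valid on each of 7 disjoint one-world frames is valid on their disjoint union (validity is preserved under disjoint unions). Each one-world frame has |W|=1≤6, but the union has |W|=7.
So the class is not modally definable.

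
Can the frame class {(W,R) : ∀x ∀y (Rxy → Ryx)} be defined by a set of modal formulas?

Yes: it is symmetry, defined by the B schema r → □◇r.
Suppose r→□◇r is valid. Take Rxy and set V(r)={x}. Then r at x, so □◇r at x, so ◇r at y, so some z with Ryz has r; z=x, i.e. Ryx.

Definable; r → □◇r defines it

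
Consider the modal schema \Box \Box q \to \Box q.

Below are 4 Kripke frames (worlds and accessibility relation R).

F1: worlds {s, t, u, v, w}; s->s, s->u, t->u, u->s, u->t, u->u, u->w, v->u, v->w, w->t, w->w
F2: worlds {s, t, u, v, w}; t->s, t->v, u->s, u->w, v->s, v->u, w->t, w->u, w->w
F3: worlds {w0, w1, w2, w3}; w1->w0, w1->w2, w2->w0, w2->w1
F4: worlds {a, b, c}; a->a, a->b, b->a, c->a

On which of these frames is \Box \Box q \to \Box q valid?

F1, F4

Frame correspondent (Sahlqvist): \forall x \forall y (Rxy \to \exists z (Rxz \wedge Rzy)) — i.e. density.
F1: satisfies the condition.
F2: fails — Rtv but no z with Rtz and Rzv.
F3: fails — Rw1w2 but no z with Rw1z and Rzw2.
F4: satisfies the condition.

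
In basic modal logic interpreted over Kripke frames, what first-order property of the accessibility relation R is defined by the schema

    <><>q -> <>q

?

Replacing q by ¬q and contraposing gives the equivalent schema □q → □□q.
Suppose □q→□□q is valid. Take Rxy, Ryz and set V(q)={w : Rxw}. Then □q at x, so □□q at x, so □q at y, so q at z, i.e. Rxz.

Transitivity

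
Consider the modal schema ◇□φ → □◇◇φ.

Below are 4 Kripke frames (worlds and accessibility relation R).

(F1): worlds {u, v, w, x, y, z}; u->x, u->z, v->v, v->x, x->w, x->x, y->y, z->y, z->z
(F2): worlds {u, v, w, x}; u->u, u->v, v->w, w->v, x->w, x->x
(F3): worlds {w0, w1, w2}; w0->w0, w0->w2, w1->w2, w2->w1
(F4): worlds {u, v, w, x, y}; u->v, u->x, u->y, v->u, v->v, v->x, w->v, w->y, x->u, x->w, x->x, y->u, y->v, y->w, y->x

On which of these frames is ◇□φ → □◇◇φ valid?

Frame correspondent (Sahlqvist): ∀x ∀y ∀z ((xRy ∧ xRz) → ∃w (yRw ∧ zR²w)) — i.e. a generalized confluence (Geach) condition.
(F1): fails — uRx, uRz but no t with xRt and zR²t.
(F2): fails — uRv, uRv but no t with vRt and vR²t.
(F3): fails — w0Rw2, w0Rw2 but no w with w2Rw and w2R²w.
(F4): condition met.
Valid on: (F4).

(F4)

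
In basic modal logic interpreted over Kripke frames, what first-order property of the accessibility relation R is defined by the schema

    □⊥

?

emptiness of R: ∀x ∀y ¬Rxy

This is the Ver axiom.
Its frame correspondent is emptiness of R — ∀x ∀y ¬Rxy.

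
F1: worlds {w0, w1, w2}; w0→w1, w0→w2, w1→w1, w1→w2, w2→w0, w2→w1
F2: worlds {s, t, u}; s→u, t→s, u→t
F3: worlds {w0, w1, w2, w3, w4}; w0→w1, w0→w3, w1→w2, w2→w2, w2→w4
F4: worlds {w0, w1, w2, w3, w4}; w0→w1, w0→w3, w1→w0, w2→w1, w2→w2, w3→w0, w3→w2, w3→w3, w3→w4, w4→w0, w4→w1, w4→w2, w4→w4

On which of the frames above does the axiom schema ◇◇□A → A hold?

F2

Frame correspondent (Sahlqvist): ∀x ∀y (xR²y → ∃w (yRw ∧ x = w)) — i.e. a generalized confluence (Geach) condition.
F1: fails — w0R²w0 but no w with w0Rw and w0=w.
F2: holds.
F3: fails — w0R²w2 but no w with w2Rw and w0=w.
F4: fails — w0R²w0 but no w with w0Rw and w0=w.
Valid on: F2.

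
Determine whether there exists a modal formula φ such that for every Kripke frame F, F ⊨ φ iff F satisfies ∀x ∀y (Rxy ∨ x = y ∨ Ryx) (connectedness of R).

No

Modal frame validity is preserved under disjoint unions.
Take 4 disjoint single-world reflexive frames: each is trivially connected, but their disjoint union has 4 worlds with no edge between distinct components, so it is not connected.
So the class is not modally definable.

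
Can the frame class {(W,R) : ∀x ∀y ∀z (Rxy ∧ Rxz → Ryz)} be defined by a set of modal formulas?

The condition is the Euclidean property. A defining modal formula is ◇p → □◇p.
Suppose ◇p→□◇p is valid. Take Rxy, Rxz and set V(p)={y}. Then ◇p at x, so □◇p at x, so ◇p at z, so some w with Rzw has p; w=y, i.e. Rzy. By symmetry of the argument, Ryz.

Definable; ◇p → □◇p defines it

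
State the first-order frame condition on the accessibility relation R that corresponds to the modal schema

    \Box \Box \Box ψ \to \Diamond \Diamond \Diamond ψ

\forall x \exists w (x R^3 w \wedge x R^3 w)

This is a Sahlqvist (Geach-type) schema ◇^0□^3ψ → □^0◇^3ψ.
Minimal-valuation argument: fix x; take any y with xR^0y and any z with xR^0z. Set V(ψ) to the set of worlds R-reachable from y in exactly 3 steps. Then □^3ψ holds at y, so the antecedent holds at x; validity forces ◇^3ψ at z, giving a w with zR^3w and yR^3w.
First-order correspondent: \forall x \exists w (x R^3 w \wedge x R^3 w).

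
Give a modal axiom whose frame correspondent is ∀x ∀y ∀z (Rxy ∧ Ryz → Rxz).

This is transitivity; the standard corresponding axiom is 4: □q → □□q.

□q → □□q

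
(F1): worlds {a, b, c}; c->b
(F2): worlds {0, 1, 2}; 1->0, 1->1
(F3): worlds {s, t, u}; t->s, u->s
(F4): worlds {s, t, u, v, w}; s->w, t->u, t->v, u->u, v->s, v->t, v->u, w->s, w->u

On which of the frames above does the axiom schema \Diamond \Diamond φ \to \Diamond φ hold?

(F1), (F2), (F3)

This is the axiom for transitivity; its first-order frame correspondent is \forall x \forall y \forall z (Rxy \wedge Ryz \to Rxz).
(F1): ✓.
(F2): ✓.
(F3): ✓.
(F4): fails — Rtv and Rvt but not Rtt.
Valid on: (F1), (F2), (F3).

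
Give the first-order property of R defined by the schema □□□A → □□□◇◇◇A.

This is a Sahlqvist (Geach-type) schema ◇^0□^3A → □^3◇^3A.
Minimal-valuation argument: fix x; take any y with xR^0y and any z with xR^3z. Set V(A) to the set of worlds R-reachable from y in exactly 3 steps. Then □^3A holds at y, so the antecedent holds at x; validity forces ◇^3A at z, giving a w with zR^3w and yR^3w.
First-order correspondent: ∀x ∀z (xR³z → ∃w (xR³w ∧ zR³w)).

∀x ∀z (xR³z → ∃w (xR³w ∧ zR³w))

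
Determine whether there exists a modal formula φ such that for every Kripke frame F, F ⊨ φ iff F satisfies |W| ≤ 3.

Not definable by any modal formula

Modal frame validity is preserved under disjoint unions.
Any modal formula valid on each of 4 disjoint one-world frames is valid on their disjoint union (validity is preserved under disjoint unions). Each one-world frame has |W|=1≤3, but the union has |W|=4.
Hence having at most 3 worlds is not modally definable.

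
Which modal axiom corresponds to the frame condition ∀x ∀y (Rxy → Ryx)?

This is symmetry; the standard corresponding axiom is B: r → □◇r.

r → □◇r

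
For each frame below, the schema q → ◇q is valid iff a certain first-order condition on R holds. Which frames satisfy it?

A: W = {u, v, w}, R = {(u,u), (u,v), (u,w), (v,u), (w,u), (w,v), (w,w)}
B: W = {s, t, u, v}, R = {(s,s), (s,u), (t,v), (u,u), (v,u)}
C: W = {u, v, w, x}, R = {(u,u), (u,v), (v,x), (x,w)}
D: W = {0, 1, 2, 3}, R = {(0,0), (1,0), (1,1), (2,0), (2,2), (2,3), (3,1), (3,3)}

D

This is the axiom for reflexivity; its first-order frame correspondent is ∀x Rxx.
A: fails — world v does not see itself.
B: fails — world t does not see itself.
C: fails — world v does not see itself.
D: holds.
Valid on: D.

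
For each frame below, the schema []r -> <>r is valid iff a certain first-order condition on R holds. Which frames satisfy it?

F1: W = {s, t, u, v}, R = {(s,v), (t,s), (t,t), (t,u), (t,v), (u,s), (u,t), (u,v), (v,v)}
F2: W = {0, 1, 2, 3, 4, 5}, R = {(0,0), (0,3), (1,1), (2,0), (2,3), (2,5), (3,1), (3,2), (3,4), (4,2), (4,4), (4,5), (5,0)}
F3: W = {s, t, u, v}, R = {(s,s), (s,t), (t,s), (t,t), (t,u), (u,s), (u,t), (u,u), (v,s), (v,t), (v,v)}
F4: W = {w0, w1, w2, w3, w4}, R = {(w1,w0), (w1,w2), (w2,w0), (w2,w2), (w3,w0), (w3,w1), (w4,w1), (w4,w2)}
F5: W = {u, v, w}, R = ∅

F1, F2, F3

The schema corresponds to seriality: forall x exists y Rxy.
F1: holds.
F2: holds.
F3: holds.
F4: fails — world w0 has no successor.
F5: fails — world u has no successor.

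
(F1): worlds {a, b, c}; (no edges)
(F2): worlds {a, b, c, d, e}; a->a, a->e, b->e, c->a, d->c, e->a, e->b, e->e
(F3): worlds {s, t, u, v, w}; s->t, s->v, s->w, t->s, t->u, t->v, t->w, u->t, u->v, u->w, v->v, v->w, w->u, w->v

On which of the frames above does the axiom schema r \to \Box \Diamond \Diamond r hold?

(F1)

The schema corresponds to a generalized confluence (Geach) condition: \forall x \forall z (xRz \to \exists w (x = w \wedge z R^2 w)).
(F1): condition met.
(F2): fails — cRa but no w with c=w and aR²w.
(F3): fails — sRt but no w* with s=w* and tR²w*.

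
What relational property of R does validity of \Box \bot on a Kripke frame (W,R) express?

Emptiness of R

□⊥ is valid iff no world has any successor (otherwise □⊥ fails at any world with one).
Conversely, on a frame with emptiness of R the schema holds at every world under every valuation.
So the correspondent is emptiness of R.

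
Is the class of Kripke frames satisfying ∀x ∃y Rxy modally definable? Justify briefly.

Yes, by □q → ◇q

Yes: it is seriality, defined by the D schema □q → ◇q.
Suppose □q→◇q is valid. At any x set V(q)=W. Then □q at x, so ◇q at x, so x has a successor.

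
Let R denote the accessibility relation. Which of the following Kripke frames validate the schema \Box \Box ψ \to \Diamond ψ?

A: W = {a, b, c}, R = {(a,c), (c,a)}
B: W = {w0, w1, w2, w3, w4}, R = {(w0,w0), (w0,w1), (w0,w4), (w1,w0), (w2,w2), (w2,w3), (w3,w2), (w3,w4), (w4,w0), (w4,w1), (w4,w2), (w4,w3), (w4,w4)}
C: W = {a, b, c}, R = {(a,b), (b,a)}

This is the axiom for a generalized confluence (Geach) condition; its first-order frame correspondent is \forall x \exists w (x R^2 w \wedge xRw).
A: fails — at a but no w with aR²w and aRw.
B: satisfies the condition.
C: fails — at a but no w with aR²w and aRw.
Valid on: B.

B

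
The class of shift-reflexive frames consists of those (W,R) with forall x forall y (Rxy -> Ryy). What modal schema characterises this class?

This is shift-reflexivity; the standard corresponding axiom is T□: □(□ψ → ψ).

□(□ψ → ψ)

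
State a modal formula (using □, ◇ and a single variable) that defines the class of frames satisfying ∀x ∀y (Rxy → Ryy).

□(□r → r)

A defining formula is □(□r → r) (the T□ axiom).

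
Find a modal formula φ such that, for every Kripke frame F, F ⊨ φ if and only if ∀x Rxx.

□r → r

This is reflexivity; the standard corresponding axiom is T: □r → r.
Suppose □r→r is valid. At any x set V(r)={w : Rxw}. Then □r holds at x, so r holds at x, i.e. Rxx.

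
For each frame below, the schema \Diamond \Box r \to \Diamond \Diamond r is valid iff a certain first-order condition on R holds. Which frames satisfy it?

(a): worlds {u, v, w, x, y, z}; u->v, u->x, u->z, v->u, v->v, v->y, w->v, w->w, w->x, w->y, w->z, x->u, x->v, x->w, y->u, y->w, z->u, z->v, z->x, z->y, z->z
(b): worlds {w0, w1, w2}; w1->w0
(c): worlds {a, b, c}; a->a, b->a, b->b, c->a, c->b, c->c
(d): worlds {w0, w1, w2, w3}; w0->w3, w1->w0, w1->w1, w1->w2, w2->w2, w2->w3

(a), (c)

Frame correspondent (Sahlqvist): \forall x \forall y (xRy \to \exists w (yRw \wedge x R^2 w)) — i.e. a generalized confluence (Geach) condition.
(a): satisfies the condition.
(b): fails — w1Rw0 but no w with w0Rw and w1R²w.
(c): satisfies the condition.
(d): fails — w0Rw3 but no w with w3Rw and w0R²w.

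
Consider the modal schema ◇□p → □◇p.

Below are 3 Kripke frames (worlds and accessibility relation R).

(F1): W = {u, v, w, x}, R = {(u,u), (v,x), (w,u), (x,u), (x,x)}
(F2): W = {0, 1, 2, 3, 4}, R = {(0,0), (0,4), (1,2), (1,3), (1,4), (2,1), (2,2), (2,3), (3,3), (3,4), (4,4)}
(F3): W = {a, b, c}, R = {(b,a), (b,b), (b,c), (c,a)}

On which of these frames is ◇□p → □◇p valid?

Frame correspondent (Sahlqvist): ∀x ∀y ∀z (Rxy ∧ Rxz → ∃w (Ryw ∧ Rzw)) — i.e. convergence.
(F1): ✓.
(F2): fails — R12 and R14 but 2 and 4 have no common successor.
(F3): fails — Rba and Rba but a and a have no common successor.

(F1)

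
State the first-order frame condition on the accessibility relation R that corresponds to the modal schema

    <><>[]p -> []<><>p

This is a Sahlqvist (Geach-type) schema ◇^2□^1p → □^1◇^2p.
First-order correspondent: forall x forall y forall z ((x R^2 y & xRz) -> exists w (yRw & z R^2 w)).

forall x forall y forall z ((x R^2 y & xRz) -> exists w (yRw & z R^2 w))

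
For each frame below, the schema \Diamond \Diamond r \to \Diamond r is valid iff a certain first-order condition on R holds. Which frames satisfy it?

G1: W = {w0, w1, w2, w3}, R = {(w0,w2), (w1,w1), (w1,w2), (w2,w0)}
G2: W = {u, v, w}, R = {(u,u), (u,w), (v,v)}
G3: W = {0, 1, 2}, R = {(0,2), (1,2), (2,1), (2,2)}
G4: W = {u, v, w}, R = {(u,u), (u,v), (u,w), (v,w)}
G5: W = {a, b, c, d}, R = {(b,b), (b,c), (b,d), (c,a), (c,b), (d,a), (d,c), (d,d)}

The schema corresponds to transitivity: \forall x \forall y \forall z (Rxy \wedge Ryz \to Rxz).
G1: fails — Rw1w2 and Rw2w0 but not Rw1w0.
G2: ✓.
G3: fails — R12 and R21 but not R11.
G4: ✓.
G5: fails — Rbc and Rca but not Rba.

G2, G4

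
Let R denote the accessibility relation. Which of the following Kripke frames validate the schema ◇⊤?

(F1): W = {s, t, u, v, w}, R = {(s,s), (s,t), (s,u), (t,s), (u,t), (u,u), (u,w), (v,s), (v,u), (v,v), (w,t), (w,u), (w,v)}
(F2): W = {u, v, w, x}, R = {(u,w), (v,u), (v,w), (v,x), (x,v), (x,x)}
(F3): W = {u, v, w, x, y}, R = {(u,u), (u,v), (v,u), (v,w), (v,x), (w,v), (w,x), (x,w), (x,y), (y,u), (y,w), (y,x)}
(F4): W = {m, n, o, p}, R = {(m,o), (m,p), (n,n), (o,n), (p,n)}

Frame correspondent (Sahlqvist): ∀x ∃y Rxy — i.e. seriality.
(F1): condition met.
(F2): fails — world w has no successor.
(F3): condition met.
(F4): condition met.
Valid on: (F1), (F3), (F4).

(F1), (F3), (F4)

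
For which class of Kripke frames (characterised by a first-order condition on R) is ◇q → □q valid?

Suppose ◇q→□q is valid. Take Rxy, Rxz and set V(q)={y}. Then ◇q at x, so □q at x, so q at z, i.e. z=y.

Partial functionality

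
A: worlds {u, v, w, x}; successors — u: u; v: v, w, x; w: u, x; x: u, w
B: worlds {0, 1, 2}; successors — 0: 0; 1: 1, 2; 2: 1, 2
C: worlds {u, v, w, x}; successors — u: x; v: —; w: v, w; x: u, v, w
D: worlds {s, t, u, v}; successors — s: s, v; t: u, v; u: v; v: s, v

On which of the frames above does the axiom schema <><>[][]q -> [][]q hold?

The schema corresponds to a generalized confluence (Geach) condition: forall x forall y forall z ((x R^2 y & x R^2 z) -> exists w (y R^2 w & z = w)).
A: fails — vR²u, vR²v but no t with uR²t and v=t.
B: ✓.
C: fails — uR²v, uR²u but no t with vR²t and u=t.
D: ✓.
Valid on: B, D.

B, D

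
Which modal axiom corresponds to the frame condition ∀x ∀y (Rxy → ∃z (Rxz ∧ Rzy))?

□□r → □r

A defining formula is □□r → □r (the C4 axiom).
Suppose □□r→□r is valid. Take Rxy and set V(r)={w : xR²w}. Then □□r at x, so □r at x, so r at y, i.e. ∃z(Rxz∧Rzy).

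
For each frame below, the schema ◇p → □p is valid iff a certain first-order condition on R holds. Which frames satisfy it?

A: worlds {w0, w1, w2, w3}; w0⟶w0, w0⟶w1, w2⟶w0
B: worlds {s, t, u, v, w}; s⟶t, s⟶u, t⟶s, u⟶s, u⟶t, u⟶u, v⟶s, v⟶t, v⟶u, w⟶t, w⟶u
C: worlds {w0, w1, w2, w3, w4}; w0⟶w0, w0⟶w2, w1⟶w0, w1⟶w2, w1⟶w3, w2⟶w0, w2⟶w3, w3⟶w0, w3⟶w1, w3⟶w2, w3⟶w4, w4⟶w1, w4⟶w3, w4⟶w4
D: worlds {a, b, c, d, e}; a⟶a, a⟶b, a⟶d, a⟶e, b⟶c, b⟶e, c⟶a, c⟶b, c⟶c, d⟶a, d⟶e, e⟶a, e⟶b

none

This is the axiom for partial functionality; its first-order frame correspondent is ∀x ∀y ∀z (Rxy ∧ Rxz → y = z).
A: fails — w0 sees both w0 and w1.
B: fails — s sees both t and u.
C: fails — w0 sees both w0 and w2.
D: fails — a sees both a and b.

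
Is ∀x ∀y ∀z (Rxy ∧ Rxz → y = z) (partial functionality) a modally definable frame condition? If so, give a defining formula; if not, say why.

This is a Sahlqvist condition; the CD axiom ◇p → □p defines it.
Suppose ◇p→□p is valid. Take Rxy, Rxz and set V(p)={y}. Then ◇p at x, so □p at x, so p at z, i.e. z=y.

Yes, by ◇p → □p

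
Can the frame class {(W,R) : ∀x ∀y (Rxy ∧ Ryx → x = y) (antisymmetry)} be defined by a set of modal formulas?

Any modally definable frame class is closed under surjective bounded morphisms.
The 4-cycle (worlds 0,1,2,3 with 0→1→2→3→0) is antisymmetric. Sending even-indexed worlds to • and odd-indexed worlds to ∘ is a surjective bounded morphism onto the two-world frame with •↔∘, which is not antisymmetric.
So the class is not modally definable.

No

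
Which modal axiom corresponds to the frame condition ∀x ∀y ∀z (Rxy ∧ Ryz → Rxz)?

This is transitivity; the standard corresponding axiom is 4: □q → □□q.

□q → □□q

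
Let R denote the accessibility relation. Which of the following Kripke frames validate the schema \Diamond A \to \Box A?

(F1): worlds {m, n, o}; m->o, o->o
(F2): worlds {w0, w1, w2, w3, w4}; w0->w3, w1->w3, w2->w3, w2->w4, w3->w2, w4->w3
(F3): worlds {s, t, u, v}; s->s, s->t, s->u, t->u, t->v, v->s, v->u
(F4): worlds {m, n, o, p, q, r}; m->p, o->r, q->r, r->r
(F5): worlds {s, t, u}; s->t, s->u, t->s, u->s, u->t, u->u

Frame correspondent (Sahlqvist): \forall x \forall y \forall z (Rxy \wedge Rxz \to y = z) — i.e. partial functionality.
(F1): holds.
(F2): fails — w2 sees both w3 and w4.
(F3): fails — s sees both s and t.
(F4): holds.
(F5): fails — s sees both t and u.

(F1), (F4)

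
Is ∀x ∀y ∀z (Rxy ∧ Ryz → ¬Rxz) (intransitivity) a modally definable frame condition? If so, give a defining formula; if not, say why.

Not modally definable

If a class were modally definable it would be closed under surjective bounded morphisms (Goldblatt–Thomason).
The 7-cycle (worlds a,b,c,d,e,f,g with a→b→c→d→e→f→g→a) is intransitive. Mapping every world to a single reflexive point • is a surjective bounded morphism; the reflexive point is not intransitive (R••∧R•• but R••).
Hence intransitivity is not modally definable.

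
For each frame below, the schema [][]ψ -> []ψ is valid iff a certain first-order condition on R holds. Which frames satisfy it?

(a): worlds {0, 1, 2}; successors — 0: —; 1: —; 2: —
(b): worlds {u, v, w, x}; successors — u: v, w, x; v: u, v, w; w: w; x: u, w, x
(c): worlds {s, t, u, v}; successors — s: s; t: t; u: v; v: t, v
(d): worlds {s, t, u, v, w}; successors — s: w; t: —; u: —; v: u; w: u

The schema corresponds to density: forall x forall y (Rxy -> exists z (Rxz & Rzy)).
(a): satisfies the condition.
(b): satisfies the condition.
(c): satisfies the condition.
(d): fails — Rvu but no z with Rvz and Rzu.
Valid on: (a), (b), (c).

(a), (b), (c)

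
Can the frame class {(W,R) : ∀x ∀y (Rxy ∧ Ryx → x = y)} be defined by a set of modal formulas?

Any modally definable frame class is closed under surjective bounded morphisms.
The 6-cycle (worlds w0,w1,w2,w3,w4,w5 with w0→w1→w2→w3→w4→w5→w0) is antisymmetric. Sending even-indexed worlds to a and odd-indexed worlds to b is a surjective bounded morphism onto the two-world frame with a↔b, which is not antisymmetric.
Hence antisymmetry is not modally definable.

No — not modally definable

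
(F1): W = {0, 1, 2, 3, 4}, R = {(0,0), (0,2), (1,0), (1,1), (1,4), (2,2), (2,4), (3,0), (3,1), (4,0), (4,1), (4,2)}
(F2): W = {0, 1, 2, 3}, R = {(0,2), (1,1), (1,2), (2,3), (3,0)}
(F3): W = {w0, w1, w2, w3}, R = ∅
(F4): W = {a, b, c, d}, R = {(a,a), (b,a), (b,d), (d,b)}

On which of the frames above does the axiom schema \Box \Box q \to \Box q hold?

Frame correspondent (Sahlqvist): \forall x \forall y (Rxy \to \exists z (Rxz \wedge Rzy)) — i.e. density.
(F1): satisfies the condition.
(F2): fails — R02 but no z with R0z and Rz2.
(F3): satisfies the condition.
(F4): fails — Rdb but no z with Rdz and Rzb.
Valid on: (F1), (F3).

(F1), (F3)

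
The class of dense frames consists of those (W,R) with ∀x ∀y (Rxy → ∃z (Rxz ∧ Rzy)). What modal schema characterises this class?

This is density; the standard corresponding axiom is C4: □□p → □p.
Suppose □□p→□p is valid. Take Rxy and set V(p)={w : xR²w}. Then □□p at x, so □p at x, so p at y, i.e. ∃z(Rxz∧Rzy).

□□p → □p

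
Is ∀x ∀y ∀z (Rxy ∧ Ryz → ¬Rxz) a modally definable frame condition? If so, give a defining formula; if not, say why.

Not definable by any modal formula

Modal frame validity is preserved under surjective bounded morphisms.
The 7-cycle (worlds 0,1,2,3,4,5,6 with 0→1→2→3→4→5→6→0) is intransitive. Mapping every world to a single reflexive point • is a surjective bounded morphism; the reflexive point is not intransitive (R••∧R•• but R••).
Hence intransitivity is not modally definable.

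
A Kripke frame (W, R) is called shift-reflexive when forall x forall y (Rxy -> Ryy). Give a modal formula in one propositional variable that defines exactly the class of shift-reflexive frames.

□(□r → r)

The condition is shift-reflexivity. The T□ schema □(□r → r) defines it.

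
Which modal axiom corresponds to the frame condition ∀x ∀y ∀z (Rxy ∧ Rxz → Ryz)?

◇r → □◇r

This is the Euclidean property; the standard corresponding axiom is 5: ◇r → □◇r.
Suppose ◇r→□◇r is valid. Take Rxy, Rxz and set V(r)={y}. Then ◇r at x, so □◇r at x, so ◇r at z, so some w with Rzw has r; w=y, i.e. Rzy. By symmetry of the argument, Ryz.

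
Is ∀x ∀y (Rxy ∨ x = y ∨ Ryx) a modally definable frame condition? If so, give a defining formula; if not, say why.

Modal frame validity is preserved under disjoint unions.
Take 2 disjoint single-world reflexive frames: each is trivially connected, but their disjoint union has 2 worlds with no edge between distinct components, so it is not connected.
Hence connectedness of R is not modally definable.

No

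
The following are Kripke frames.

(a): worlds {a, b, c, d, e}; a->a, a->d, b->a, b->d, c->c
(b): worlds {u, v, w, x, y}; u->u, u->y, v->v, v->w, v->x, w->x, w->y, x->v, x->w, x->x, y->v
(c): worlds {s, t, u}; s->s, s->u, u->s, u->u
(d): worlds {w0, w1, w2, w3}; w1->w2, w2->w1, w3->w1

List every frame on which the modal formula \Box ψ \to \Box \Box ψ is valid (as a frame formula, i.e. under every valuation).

The schema corresponds to transitivity: \forall x \forall y \forall z (Rxy \wedge Ryz \to Rxz).
(a): condition met.
(b): fails — Rxw and Rwy but not Rxy.
(c): condition met.
(d): fails — Rw1w2 and Rw2w1 but not Rw1w1.

(a), (c)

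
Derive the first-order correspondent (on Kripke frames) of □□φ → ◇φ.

∀x ∃w (xR²w ∧ xRw)

This is a Sahlqvist (Geach-type) schema ◇^0□^2φ → □^0◇^1φ.
First-order correspondent: ∀x ∃w (xR²w ∧ xRw).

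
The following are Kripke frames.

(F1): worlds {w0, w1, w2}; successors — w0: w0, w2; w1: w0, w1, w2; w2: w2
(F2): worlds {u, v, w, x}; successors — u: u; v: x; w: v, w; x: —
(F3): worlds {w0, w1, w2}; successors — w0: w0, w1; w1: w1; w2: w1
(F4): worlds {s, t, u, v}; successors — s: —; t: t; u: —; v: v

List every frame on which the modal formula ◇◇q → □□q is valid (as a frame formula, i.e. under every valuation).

The schema corresponds to a generalized confluence (Geach) condition: ∀x ∀y ∀z ((xR²y ∧ xR²z) → ∃w (y = w ∧ z = w)).
(F1): fails — w0R²w0, w0R²w2 but w0 ≠ w2.
(F2): fails — wR²v, wR²w but v ≠ w.
(F3): fails — w0R²w0, w0R²w1 but w0 ≠ w1.
(F4): satisfies the condition.
Valid on: (F4).

(F4)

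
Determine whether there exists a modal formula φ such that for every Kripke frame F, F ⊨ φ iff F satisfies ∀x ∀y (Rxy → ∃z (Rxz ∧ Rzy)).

Yes, by □□q → □q

The condition is density. A defining modal formula is □□q → □q.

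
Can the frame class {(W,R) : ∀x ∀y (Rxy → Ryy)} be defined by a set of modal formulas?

Yes, by □(□p → p)

This is a Sahlqvist condition; the T□ axiom □(□p → p) defines it.
Suppose □(□p→p) is valid. Take Rxy and set V(p)={w : Ryw}. Then at y, □p holds; since □(□p→p) at x, □p→p at y, so p at y, i.e. Ryy.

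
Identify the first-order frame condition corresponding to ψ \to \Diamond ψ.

reflexivity

Equivalently (dual form): □ψ → ψ.
Suppose □ψ→ψ is valid. At any x set V(ψ)={w : Rxw}. Then □ψ holds at x, so ψ holds at x, i.e. Rxx.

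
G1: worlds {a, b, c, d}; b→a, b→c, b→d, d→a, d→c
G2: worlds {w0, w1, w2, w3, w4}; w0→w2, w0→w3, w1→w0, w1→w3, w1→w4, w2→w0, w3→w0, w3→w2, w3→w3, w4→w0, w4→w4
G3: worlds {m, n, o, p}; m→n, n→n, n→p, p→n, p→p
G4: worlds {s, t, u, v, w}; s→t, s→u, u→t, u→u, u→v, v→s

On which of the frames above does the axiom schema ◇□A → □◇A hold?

G3

Frame correspondent (Sahlqvist): ∀x ∀y ∀z (Rxy ∧ Rxz → ∃w (Ryw ∧ Rzw)) — i.e. convergence.
G1: fails — Rbc and Rbc but c and c have no common successor.
G2: fails — Rw1w0 and Rw1w4 but w0 and w4 have no common successor.
G3: satisfies the condition.
G4: fails — Rsu and Rst but u and t have no common successor.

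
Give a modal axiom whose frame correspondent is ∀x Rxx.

The condition is reflexivity. The T schema □ψ → ψ defines it.
Suppose □ψ→ψ is valid. At any x set V(ψ)={w : Rxw}. Then □ψ holds at x, so ψ holds at x, i.e. Rxx.

□ψ → ψ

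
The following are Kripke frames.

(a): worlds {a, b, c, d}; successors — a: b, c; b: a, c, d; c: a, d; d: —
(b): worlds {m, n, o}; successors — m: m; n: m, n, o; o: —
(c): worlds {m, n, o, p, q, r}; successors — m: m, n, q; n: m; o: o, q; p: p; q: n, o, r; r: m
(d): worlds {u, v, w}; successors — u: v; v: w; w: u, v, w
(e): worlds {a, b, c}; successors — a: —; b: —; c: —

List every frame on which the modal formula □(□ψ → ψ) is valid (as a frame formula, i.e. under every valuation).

(e)

The schema corresponds to shift-reflexivity: ∀x ∀y (Rxy → Ryy).
(a): fails — Rbc but not Rcc.
(b): fails — Rno but not Roo.
(c): fails — Roq but not Rqq.
(d): fails — Ruv but not Rvv.
(e): condition met.
Valid on: (e).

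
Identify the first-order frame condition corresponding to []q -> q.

Reflexivity

Suppose □q→q is valid. At any x set V(q)={w : Rxw}. Then □q holds at x, so q holds at x, i.e. Rxx.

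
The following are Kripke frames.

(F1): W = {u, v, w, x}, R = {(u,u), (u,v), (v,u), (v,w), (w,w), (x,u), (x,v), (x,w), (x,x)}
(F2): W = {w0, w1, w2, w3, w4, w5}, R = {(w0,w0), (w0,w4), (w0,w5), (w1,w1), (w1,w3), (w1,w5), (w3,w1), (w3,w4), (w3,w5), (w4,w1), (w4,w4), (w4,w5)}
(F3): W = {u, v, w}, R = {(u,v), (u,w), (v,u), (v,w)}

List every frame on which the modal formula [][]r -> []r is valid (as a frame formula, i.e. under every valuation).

(F1), (F2)

Frame correspondent (Sahlqvist): forall x forall y (Rxy -> exists z (Rxz & Rzy)) — i.e. density.
(F1): ✓.
(F2): ✓.
(F3): fails — Ruv but no z with Ruz and Rzv.
Valid on: (F1), (F2).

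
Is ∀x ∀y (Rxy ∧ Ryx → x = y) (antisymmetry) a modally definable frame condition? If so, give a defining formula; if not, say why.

Any modally definable frame class is closed under surjective bounded morphisms.
The 6-cycle (worlds w0,w1,w2,w3,w4,w5 with w0→w1→w2→w3→w4→w5→w0) is antisymmetric. Sending even-indexed worlds to • and odd-indexed worlds to ∘ is a surjective bounded morphism onto the two-world frame with •↔∘, which is not antisymmetric.
So the class is not modally definable.

No — not modally definable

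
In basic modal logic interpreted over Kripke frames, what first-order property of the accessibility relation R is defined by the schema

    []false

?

emptiness of R: forall x forall y ~Rxy

□⊥ is valid iff no world has any successor (otherwise □⊥ fails at any world with one).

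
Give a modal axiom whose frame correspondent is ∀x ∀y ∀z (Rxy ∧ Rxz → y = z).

This is partial functionality; the standard corresponding axiom is CD: ◇r → □r.
Suppose ◇r→□r is valid. Take Rxy, Rxz and set V(r)={y}. Then ◇r at x, so □r at x, so r at z, i.e. z=y.

◇r → □r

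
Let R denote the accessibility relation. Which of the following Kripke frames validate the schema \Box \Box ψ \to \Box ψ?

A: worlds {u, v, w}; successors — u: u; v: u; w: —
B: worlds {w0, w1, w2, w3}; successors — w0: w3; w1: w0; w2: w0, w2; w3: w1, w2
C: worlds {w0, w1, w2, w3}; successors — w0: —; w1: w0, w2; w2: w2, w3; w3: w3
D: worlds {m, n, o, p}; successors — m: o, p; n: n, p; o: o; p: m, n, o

Frame correspondent (Sahlqvist): \forall x \forall y (Rxy \to \exists z (Rxz \wedge Rzy)) — i.e. density.
A: condition met.
B: fails — Rw1w0 but no z with Rw1z and Rzw0.
C: fails — Rw1w0 but no z with Rw1z and Rzw0.
D: fails — Rpm but no z with Rpz and Rzm.
Valid on: A.

A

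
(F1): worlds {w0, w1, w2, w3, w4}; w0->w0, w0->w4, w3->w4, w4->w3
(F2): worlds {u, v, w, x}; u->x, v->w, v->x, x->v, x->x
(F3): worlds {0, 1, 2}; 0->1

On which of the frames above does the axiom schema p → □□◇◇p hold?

The schema corresponds to a generalized confluence (Geach) condition: ∀x ∀z (xR²z → ∃w (x = w ∧ zR²w)).
(F1): fails — w0R²w3 but no w with w0=w and w3R²w.
(F2): fails — uR²v but no t with u=t and vR²t.
(F3): condition met.

(F3)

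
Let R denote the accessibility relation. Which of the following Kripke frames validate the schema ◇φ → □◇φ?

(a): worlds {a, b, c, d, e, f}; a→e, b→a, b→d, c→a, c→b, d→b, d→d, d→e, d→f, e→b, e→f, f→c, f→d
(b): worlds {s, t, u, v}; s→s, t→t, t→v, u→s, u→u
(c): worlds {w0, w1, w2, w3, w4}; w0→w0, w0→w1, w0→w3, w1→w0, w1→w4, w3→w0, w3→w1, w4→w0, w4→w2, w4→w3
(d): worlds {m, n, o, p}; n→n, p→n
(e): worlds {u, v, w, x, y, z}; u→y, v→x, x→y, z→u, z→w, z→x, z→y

(d)

Frame correspondent (Sahlqvist): ∀x ∀y ∀z (Rxy ∧ Rxz → Ryz) — i.e. the Euclidean property.
(a): fails — Rae and Rae but not Ree.
(b): fails — Rtv and Rtv but not Rvv.
(c): fails — Rw0w1 and Rw0w1 but not Rw1w1.
(d): condition met.
(e): fails — Ruy and Ruy but not Ryy.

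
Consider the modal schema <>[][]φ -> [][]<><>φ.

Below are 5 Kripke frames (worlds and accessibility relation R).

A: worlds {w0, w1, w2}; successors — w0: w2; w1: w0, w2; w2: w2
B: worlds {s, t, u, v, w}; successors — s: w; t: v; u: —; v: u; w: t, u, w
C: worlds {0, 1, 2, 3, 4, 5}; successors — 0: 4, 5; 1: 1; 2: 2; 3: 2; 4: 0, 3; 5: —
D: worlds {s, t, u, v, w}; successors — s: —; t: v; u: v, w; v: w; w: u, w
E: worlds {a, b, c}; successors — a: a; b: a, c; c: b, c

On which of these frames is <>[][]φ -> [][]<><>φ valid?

A, D, E

This is the axiom for a generalized confluence (Geach) condition; its first-order frame correspondent is forall x forall y forall z ((xRy & x R^2 z) -> exists w (y R^2 w & z R^2 w)).
A: condition met.
B: fails — sRw, sR²u but no w* with wR²w* and uR²w*.
C: fails — 0R4, 0R²0 but no w with 4R²w and 0R²w.
D: condition met.
E: condition met.
Valid on: A, D, E.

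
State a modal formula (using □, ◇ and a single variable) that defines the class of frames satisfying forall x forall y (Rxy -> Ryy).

□(□s → s)

This is shift-reflexivity; the standard corresponding axiom is T□: □(□s → s).
Suppose □(□s→s) is valid. Take Rxy and set V(s)={w : Ryw}. Then at y, □s holds; since □(□s→s) at x, □s→s at y, so s at y, i.e. Ryy.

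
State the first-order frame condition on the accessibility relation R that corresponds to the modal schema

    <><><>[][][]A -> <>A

forall x forall y (x R^3 y -> exists w (y R^3 w & xRw))

This is a Sahlqvist (Geach-type) schema ◇^3□^3A → □^0◇^1A.
First-order correspondent: forall x forall y (x R^3 y -> exists w (y R^3 w & xRw)).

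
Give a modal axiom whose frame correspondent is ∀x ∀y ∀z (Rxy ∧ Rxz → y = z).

◇s → □s

The condition is partial functionality. The CD schema ◇s → □s defines it.
Suppose ◇s→□s is valid. Take Rxy, Rxz and set V(s)={y}. Then ◇s at x, so □s at x, so s at z, i.e. z=y.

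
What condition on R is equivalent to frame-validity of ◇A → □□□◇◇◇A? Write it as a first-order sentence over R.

∀x ∀y ∀z ((xRy ∧ xR³z) → ∃w (y = w ∧ zR³w))

This is a Sahlqvist (Geach-type) schema ◇^1□^0A → □^3◇^3A.
Minimal-valuation argument: fix x; take any y with xR^1y and any z with xR^3z. Set V(A) to the set of worlds R-reachable from y in exactly 0 steps. Then □^0A holds at y, so the antecedent holds at x; validity forces ◇^3A at z, giving a w with zR^3w and yR^0w.
First-order correspondent: ∀x ∀y ∀z ((xRy ∧ xR³z) → ∃w (y = w ∧ zR³w)).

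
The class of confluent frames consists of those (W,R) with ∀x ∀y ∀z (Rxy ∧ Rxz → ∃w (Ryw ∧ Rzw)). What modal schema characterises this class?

◇□s → □◇s

The condition is convergence. The .2 schema ◇□s → □◇s defines it.
Suppose ◇□s→□◇s is valid. Take Rxy, Rxz and set V(s)={w : Ryw}. Then □s at y so ◇□s at x, so □◇s at x, so ◇s at z, giving w with Rzw and Ryw.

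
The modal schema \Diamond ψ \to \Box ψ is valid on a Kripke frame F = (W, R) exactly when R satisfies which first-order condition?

Suppose ◇ψ→□ψ is valid. Take Rxy, Rxz and set V(ψ)={y}. Then ◇ψ at x, so □ψ at x, so ψ at z, i.e. z=y.

partial functionality: \forall x \forall y \forall z (Rxy \wedge Rxz \to y = z)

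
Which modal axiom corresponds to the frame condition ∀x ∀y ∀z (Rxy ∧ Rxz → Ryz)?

The condition is the Euclidean property. The 5 schema ◇s → □◇s defines it.
Suppose ◇s→□◇s is valid. Take Rxy, Rxz and set V(s)={y}. Then ◇s at x, so □◇s at x, so ◇s at z, so some w with Rzw has s; w=y, i.e. Rzy. By symmetry of the argument, Ryz.

◇s → □◇s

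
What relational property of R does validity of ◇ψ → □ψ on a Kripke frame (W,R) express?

partial functionality: ∀x ∀y ∀z (Rxy ∧ Rxz → y = z)

This is the CD axiom.
Its frame correspondent is partial functionality — ∀x ∀y ∀z (Rxy ∧ Rxz → y = z).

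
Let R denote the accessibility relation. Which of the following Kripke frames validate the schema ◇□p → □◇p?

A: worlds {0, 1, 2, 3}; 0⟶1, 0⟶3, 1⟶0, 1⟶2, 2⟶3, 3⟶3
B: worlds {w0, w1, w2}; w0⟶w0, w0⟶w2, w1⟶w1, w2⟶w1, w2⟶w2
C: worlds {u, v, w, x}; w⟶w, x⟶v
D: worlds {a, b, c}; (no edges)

The schema corresponds to convergence: ∀x ∀y ∀z (Rxy ∧ Rxz → ∃w (Ryw ∧ Rzw)).
A: fails — R01 and R03 but 1 and 3 have no common successor.
B: condition met.
C: fails — Rxv and Rxv but v and v have no common successor.
D: condition met.

B, D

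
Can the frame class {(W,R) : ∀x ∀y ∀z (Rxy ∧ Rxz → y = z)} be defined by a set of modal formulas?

Yes: it is partial functionality, defined by the CD schema ◇q → □q.
Suppose ◇q→□q is valid. Take Rxy, Rxz and set V(q)={y}. Then ◇q at x, so □q at x, so q at z, i.e. z=y.

Definable; ◇q → □q defines it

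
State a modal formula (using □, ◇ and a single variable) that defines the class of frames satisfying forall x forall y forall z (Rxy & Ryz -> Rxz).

□p → □□p

This is transitivity; the standard corresponding axiom is 4: □p → □□p.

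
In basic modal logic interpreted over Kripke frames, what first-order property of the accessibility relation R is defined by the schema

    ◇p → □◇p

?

This is the 5 axiom.
Its frame correspondent is the Euclidean property — ∀x ∀y ∀z (Rxy ∧ Rxz → Ryz).

The Euclidean property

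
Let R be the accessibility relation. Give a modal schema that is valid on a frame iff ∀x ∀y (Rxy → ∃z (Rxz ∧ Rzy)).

□□q → □q

A defining formula is □□q → □q (the C4 axiom).
Suppose □□q→□q is valid. Take Rxy and set V(q)={w : xR²w}. Then □□q at x, so □q at x, so q at y, i.e. ∃z(Rxz∧Rzy).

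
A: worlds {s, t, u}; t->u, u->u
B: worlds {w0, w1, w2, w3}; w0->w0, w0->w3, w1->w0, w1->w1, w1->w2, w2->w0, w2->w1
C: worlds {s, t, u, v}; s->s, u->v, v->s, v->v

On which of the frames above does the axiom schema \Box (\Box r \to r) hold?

A, C

Frame correspondent (Sahlqvist): \forall x \forall y (Rxy \to Ryy) — i.e. shift-reflexivity.
A: satisfies the condition.
B: fails — Rw1w2 but not Rw2w2.
C: satisfies the condition.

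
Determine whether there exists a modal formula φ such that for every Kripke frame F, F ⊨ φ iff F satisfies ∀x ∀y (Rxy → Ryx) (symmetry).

Yes — defined by p → □◇p

The condition is symmetry. A defining modal formula is p → □◇p.
Suppose p→□◇p is valid. Take Rxy and set V(p)={x}. Then p at x, so □◇p at x, so ◇p at y, so some z with Ryz has p; z=x, i.e. Ryx.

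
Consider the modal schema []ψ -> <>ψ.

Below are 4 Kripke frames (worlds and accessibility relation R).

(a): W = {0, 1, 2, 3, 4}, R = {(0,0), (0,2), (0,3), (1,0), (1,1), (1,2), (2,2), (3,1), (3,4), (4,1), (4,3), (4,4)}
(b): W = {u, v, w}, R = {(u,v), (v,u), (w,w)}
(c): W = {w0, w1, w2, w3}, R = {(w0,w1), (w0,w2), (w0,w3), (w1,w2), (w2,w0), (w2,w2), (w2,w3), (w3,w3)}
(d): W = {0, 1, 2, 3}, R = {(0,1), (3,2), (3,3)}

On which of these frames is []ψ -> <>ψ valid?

(a), (b), (c)

This is the axiom for seriality; its first-order frame correspondent is forall x exists y Rxy.
(a): holds.
(b): holds.
(c): holds.
(d): fails — world 1 has no successor.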